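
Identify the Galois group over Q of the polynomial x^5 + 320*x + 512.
The polynomial f is an irreducible quintic over Q, so G = Gal(f/Q) is a transitive subgroup of S_5: one of C_5 (5T1, order 5), D_5 (5T2, order 10), F_20 (5T3, order 20), A_5 (5T4, order 60) or S_5 (5T5, order 120). The discriminant of f is 1073741824000000 = 32768000^2, a perfect square, so G is contained in A_5. The transitive groups of degree 5 contained in A_5 are: C_5 (5T1, order 5), D_5 (5T2, order 10), A_5 (5T4, order 60). By Dedekind's theorem, for a prime p not dividing disc(f) the degrees of the irreducible factors of f mod p form the cycle type of an element of G. Factoring f modulo the 2 such primes p <= 7 (skipping 2, 5, which divide the discriminant), each new pattern first appears at: mod 3: f = (x^5 + 2x + 2), pattern 5; mod 7: f = (x + 4)(x + 6)(x^3 + 4x^2 + 6x + 5), pattern 3+1+1. No other pattern occurs in this range, so the set of observed cycle types is {5, 3+1+1}. Among the candidates above, the only group containing elements of all these cycle types is A_5 (5T4) — each of C_5 (5T1), D_5 (5T2) lacks at least one of them. Hence G = A_5 (5T4), of order 60.

A_5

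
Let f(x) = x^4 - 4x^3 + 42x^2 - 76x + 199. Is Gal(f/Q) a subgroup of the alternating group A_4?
The polynomial is irreducible of degree 4 over Q. Its discriminant is 1088391168, which is not a perfect square. A Galois group lies in the alternating group exactly when the discriminant is a square in Q, so the Galois group (C_4) is not contained in A_4.

No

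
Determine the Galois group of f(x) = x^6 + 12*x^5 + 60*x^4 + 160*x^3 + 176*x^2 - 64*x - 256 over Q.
S_4 (also written S4+)

The polynomial f is an irreducible sextic over Q, so G = Gal(f/Q) is one of the 16 transitive subgroups 6T1, ..., 6T16 of S_6. The discriminant of f is 3603718079512576 = 60030976^2, a perfect square, so G is contained in A_6. The transitive groups of degree 6 contained in A_6 are: A_4 (6T4, order 12), S_4 (6T7, order 24), (C_3 x C_3) : C_4 (6T10, order 36), PSL(2,5) (6T12, order 60), A_6 (6T15, order 360). By Dedekind's theorem, for a prime p not dividing disc(f) the degrees of the irreducible factors of f mod p form the cycle type of an element of G. Factoring f modulo the 79 such primes p <= 419 (skipping 2, 229, which divide the discriminant), each new pattern first appears at: mod 3: f = (x^3 + x^2 + 2)(x^3 + 2x^2 + x + 1), pattern 3+3; mod 7: f = (x^2 + 4x + 6)(x^4 + x^3 + x^2 + 3x + 4), pattern 4+2; mod 23: f = (x + 7)(x + 20)(x^2 + 2x + 3)(x^2 + 6x + 11), pattern 2+2+1+1; mod 193: f = (x + 9)(x + 15)(x + 21)(x + 176)(x + 182)(x + 188), pattern 1+1+1+1+1+1. No other pattern occurs in this range, so the set of observed cycle types is {3+3, 4+2, 2+2+1+1, 1+1+1+1+1+1}. The candidates containing elements of all these cycle types are S_4 (6T7) of order 24, (C_3 x C_3) : C_4 (6T10) of order 36, A_6 (6T15) of order 360; the others are excluded. The observed types are precisely the cycle types that occur in S_4 (6T7). Each of the other remaining candidates has further cycle types, and by the Chebotarev density theorem the matching factorization patterns would occur for a proportion of primes equal to their share of the group: (C_3 x C_3) : C_4 (6T10) additionally contains elements of type 3+1+1+1 (4 of its 36 elements, about 11% of primes); A_6 (6T15) additionally contains elements of type 5+1, 3+1+1+1 (184 of its 360 elements, about 51% of primes). None of the 79 primes tested shows any such pattern (for each of these groups the chance of that is below 10^-4), which rules them out. Hence G = S_4 (6T7), of order 24.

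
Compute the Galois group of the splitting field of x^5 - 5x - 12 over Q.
The polynomial f is an irreducible quintic over Q, so G = Gal(f/Q) is a transitive subgroup of S_5: one of C_5 (5T1, order 5), D_5 (5T2, order 10), F_20 (5T3, order 20), A_5 (5T4, order 60) or S_5 (5T5, order 120). The discriminant of f is 64000000 = 8000^2, a perfect square, so G is contained in A_5. The transitive groups of degree 5 contained in A_5 are: C_5 (5T1, order 5), D_5 (5T2, order 10), A_5 (5T4, order 60). By Dedekind's theorem, for a prime p not dividing disc(f) the degrees of the irreducible factors of f mod p form the cycle type of an element of G. Factoring f modulo the 23 such primes p <= 97 (skipping 2, 5, which divide the discriminant), each new pattern first appears at: mod 3: f = (x)(x^2 + x + 2)(x^2 + 2x + 2), pattern 2+2+1; mod 7: f = (x^5 + 2x + 2), pattern 5. No other pattern occurs in this range, so the set of observed cycle types is {2+2+1, 5}. The candidates containing elements of all these cycle types are D_5 (5T2) of order 10, A_5 (5T4) of order 60; the others are excluded. The observed types are precisely the cycle types that occur in D_5 (5T2) (apart from the identity). Each of the other remaining candidates has further cycle types, and by the Chebotarev density theorem the matching factorization patterns would occur for a proportion of primes equal to their share of the group: A_5 (5T4) additionally contains elements of type 3+1+1 (20 of its 60 elements, about 33% of primes). None of the 23 primes tested shows any such pattern (for each of these groups the chance of that is below 10^-4), which rules them out. Hence G = D_5 (5T2), of order 10.

5T2: D_5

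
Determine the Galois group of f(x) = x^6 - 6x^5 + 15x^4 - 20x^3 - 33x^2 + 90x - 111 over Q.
The polynomial f is an irreducible sextic over Q, so G = Gal(f/Q) is one of the 16 transitive subgroups 6T1, ..., 6T16 of S_6. The discriminant of f is 450868486864896 = 21233664^2, a perfect square, so G is contained in A_6. The transitive groups of degree 6 contained in A_6 are: A_4 (6T4, order 12), S_4 (6T7, order 24), (C_3 x C_3) : C_4 (6T10, order 36), PSL(2,5) (6T12, order 60), A_6 (6T15, order 360). By Dedekind's theorem, for a prime p not dividing disc(f) the degrees of the irreducible factors of f mod p form the cycle type of an element of G. Factoring f modulo the 33 such primes p <= 149 (skipping 2, 3, which divide the discriminant), each new pattern first appears at: mod 5: f = (x^3 + 4x + 2)(x^3 + 4x^2 + x + 2), pattern 3+3; mod 17: f = (x + 3)(x + 12)(x^2 + 15x + 6)(x^2 + 15x + 12), pattern 2+2+1+1; mod 71: f = (x + 6)(x + 7)(x + 9)(x + 60)(x + 62)(x + 63), pattern 1+1+1+1+1+1. No other pattern occurs in this range, so the set of observed cycle types is {3+3, 2+2+1+1, 1+1+1+1+1+1}. The candidates containing elements of all these cycle types are A_4 (6T4) of order 12, S_4 (6T7) of order 24, (C_3 x C_3) : C_4 (6T10) of order 36, PSL(2,5) (6T12) of order 60, A_6 (6T15) of order 360; the others are excluded. The observed types are precisely the cycle types that occur in A_4 (6T4). Each of the other remaining candidates has further cycle types, and by the Chebotarev density theorem the matching factorization patterns would occur for a proportion of primes equal to their share of the group: S_4 (6T7) additionally contains elements of type 4+2 (6 of its 24 elements, about 25% of primes); (C_3 x C_3) : C_4 (6T10) additionally contains elements of type 4+2, 3+1+1+1 (22 of its 36 elements, about 61% of primes); PSL(2,5) (6T12) additionally contains elements of type 5+1 (24 of its 60 elements, about 40% of primes); A_6 (6T15) additionally contains elements of type 5+1, 4+2, 3+1+1+1 (274 of its 360 elements, about 76% of primes). None of the 33 primes tested shows any such pattern (for each of these groups the chance of that is below 10^-4), which rules them out. Hence G = A_4 (6T4), of order 12.

A_4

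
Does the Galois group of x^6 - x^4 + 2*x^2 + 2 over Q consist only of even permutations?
The polynomial is irreducible of degree 6 over Q. Its discriminant is -5120000, which is not a perfect square. A Galois group lies in the alternating group exactly when the discriminant is a square in Q, so the Galois group (S_4) is not contained in A_6.

No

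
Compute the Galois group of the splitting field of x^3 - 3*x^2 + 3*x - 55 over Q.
S_3 (order 6)

The polynomial is an irreducible cubic over Q and its discriminant is -78732, which is not a perfect square. For an irreducible cubic, a non-square discriminant gives Galois group S_3.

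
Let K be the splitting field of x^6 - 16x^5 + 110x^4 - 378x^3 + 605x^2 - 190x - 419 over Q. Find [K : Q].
12

The degree of the splitting field over Q equals the order of the Galois group, so first determine the group. The polynomial f is an irreducible sextic over Q, so G = Gal(f/Q) is one of the 16 transitive subgroups 6T1, ..., 6T16 of S_6. The discriminant of f is 5729525925351424 = 75693632^2, a perfect square, so G is contained in A_6. The transitive groups of degree 6 contained in A_6 are: A_4 (6T4, order 12), S_4 (6T7, order 24), (C_3 x C_3) : C_4 (6T10, order 36), PSL(2,5) (6T12, order 60), A_6 (6T15, order 360). By Dedekind's theorem, for a prime p not dividing disc(f) the degrees of the irreducible factors of f mod p form the cycle type of an element of G. Factoring f modulo the 33 such primes p <= 149 (skipping 2, 7, which divide the discriminant), each new pattern first appears at: mod 3: f = (x^3 + 2x + 1)(x^3 + 2x^2 + 1), pattern 3+3; mod 13: f = (x + 6)(x + 11)(x^2 + 5)(x^2 + 6x + 2), pattern 2+2+1+1. No other pattern occurs in this range, so the set of observed cycle types is {3+3, 2+2+1+1}. The candidates containing elements of all these cycle types are A_4 (6T4) of order 12, S_4 (6T7) of order 24, (C_3 x C_3) : C_4 (6T10) of order 36, PSL(2,5) (6T12) of order 60, A_6 (6T15) of order 360; the others are excluded. The observed types are precisely the cycle types that occur in A_4 (6T4) (apart from the identity). Each of the other remaining candidates has further cycle types, and by the Chebotarev density theorem the matching factorization patterns would occur for a proportion of primes equal to their share of the group: S_4 (6T7) additionally contains elements of type 4+2 (6 of its 24 elements, about 25% of primes); (C_3 x C_3) : C_4 (6T10) additionally contains elements of type 4+2, 3+1+1+1 (22 of its 36 elements, about 61% of primes); PSL(2,5) (6T12) additionally contains elements of type 5+1 (24 of its 60 elements, about 40% of primes); A_6 (6T15) additionally contains elements of type 5+1, 4+2, 3+1+1+1 (274 of its 360 elements, about 76% of primes). None of the 33 primes tested shows any such pattern (for each of these groups the chance of that is below 10^-4), which rules them out. Hence G = A_4 (6T4), of order 12. The Galois group A_4 (6T4) has order 12, so the splitting field has degree 12 over Q.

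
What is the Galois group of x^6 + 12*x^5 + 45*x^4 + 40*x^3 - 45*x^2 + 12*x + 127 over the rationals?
The polynomial f is an irreducible sextic over Q, so G = Gal(f/Q) is one of the 16 transitive subgroups 6T1, ..., 6T16 of S_6. The discriminant of f is -37572373905408, which is not a perfect square, so G is not contained in A_6. The transitive groups of degree 6 not contained in A_6 are: C_6 (6T1, order 6), S_3 (6T2, order 6), D_6 (6T3, order 12), C_3 x S_3 (6T5, order 18), A_4 x C_2 (6T6, order 24), S_4 (6T8, order 24), S_3 x S_3 (6T9, order 36), S_4 x C_2 (6T11, order 48), (S_3 x S_3) : C_2 (6T13, order 72), PGL(2,5) (6T14, order 120), S_6 (6T16, order 720). By Dedekind's theorem, for a prime p not dividing disc(f) the degrees of the irreducible factors of f mod p form the cycle type of an element of G. Factoring f modulo the 23 such primes p <= 97 (skipping 2, 3, which divide the discriminant), each new pattern first appears at: mod 5: f = (x^2 + 3)(x^2 + 3x + 4)(x^2 + 4x + 1), pattern 2+2+2; mod 7: f = (x^3 + x^2 + 4x + 3)(x^3 + 4x^2 + 2x + 5), pattern 3+3; mod 31: f = (x + 9)(x + 14)(x + 17)(x + 18)(x + 21)(x + 26), pattern 1+1+1+1+1+1. No other pattern occurs in this range, so the set of observed cycle types is {2+2+2, 3+3, 1+1+1+1+1+1}. The candidates containing elements of all these cycle types are C_6 (6T1) of order 6, S_3 (6T2) of order 6, D_6 (6T3) of order 12, C_3 x S_3 (6T5) of order 18, A_4 x C_2 (6T6) of order 24, S_4 (6T8) of order 24, S_3 x S_3 (6T9) of order 36, S_4 x C_2 (6T11) of order 48, (S_3 x S_3) : C_2 (6T13) of order 72, PGL(2,5) (6T14) of order 120, S_6 (6T16) of order 720; the others are excluded. The observed types are precisely the cycle types that occur in S_3 (6T2). Each of the other remaining candidates has further cycle types, and by the Chebotarev density theorem the matching factorization patterns would occur for a proportion of primes equal to their share of the group: C_6 (6T1) additionally contains elements of type 6 (2 of its 6 elements, about 33% of primes); D_6 (6T3) additionally contains elements of type 6, 2+2+1+1 (5 of its 12 elements, about 42% of primes); C_3 x S_3 (6T5) additionally contains elements of type 6, 3+1+1+1 (10 of its 18 elements, about 56% of primes); A_4 x C_2 (6T6) additionally contains elements of type 6, 2+2+1+1, 2+1+1+1+1 (14 of its 24 elements, about 58% of primes); S_4 (6T8) additionally contains elements of type 4+1+1, 2+2+1+1 (9 of its 24 elements, about 38% of primes); S_3 x S_3 (6T9) additionally contains elements of type 6, 3+1+1+1, 2+2+1+1 (25 of its 36 elements, about 69% of primes); S_4 x C_2 (6T11) additionally contains elements of type 6, 4+2, 4+1+1, 2+2+1+1, 2+1+1+1+1 (32 of its 48 elements, about 67% of primes); (S_3 x S_3) : C_2 (6T13) additionally contains elements of type 6, 4+2, 3+2+1, 3+1+1+1, 2+2+1+1, 2+1+1+1+1 (61 of its 72 elements, about 85% of primes); PGL(2,5) (6T14) additionally contains elements of type 6, 5+1, 4+1+1, 2+2+1+1 (89 of its 120 elements, about 74% of primes); S_6 (6T16) additionally contains elements of type 6, 5+1, 4+2, 4+1+1, 3+2+1, 3+1+1+1, 2+2+1+1, 2+1+1+1+1 (664 of its 720 elements, about 92% of primes). None of the 23 primes tested shows any such pattern (for each of these groups the chance of that is below 10^-4), which rules them out. Hence G = S_3 (6T2), of order 6.

S_3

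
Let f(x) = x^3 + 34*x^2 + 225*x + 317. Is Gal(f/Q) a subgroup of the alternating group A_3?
The polynomial is irreducible of degree 3 over Q. Its discriminant is 4060225 = 2015^2, a perfect square. A Galois group lies in the alternating group exactly when the discriminant is a square in Q, so the Galois group (C_3) is contained in A_3.

Yes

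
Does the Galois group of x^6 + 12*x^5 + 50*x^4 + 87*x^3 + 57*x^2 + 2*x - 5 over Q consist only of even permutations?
Yes

The polynomial is irreducible of degree 6 over Q. Its discriminant is 30991489 = 5567^2, a perfect square. A Galois group lies in the alternating group exactly when the discriminant is a square in Q, so the Galois group (PSL(2,5)) is contained in A_6.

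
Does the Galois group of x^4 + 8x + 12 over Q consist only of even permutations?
The polynomial is irreducible of degree 4 over Q. Its discriminant is 331776 = 576^2, a perfect square. A Galois group lies in the alternating group exactly when the discriminant is a square in Q, so the Galois group (A_4) is contained in A_4.

Yes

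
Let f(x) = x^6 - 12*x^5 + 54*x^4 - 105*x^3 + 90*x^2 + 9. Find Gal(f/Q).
C_6

The polynomial f is an irreducible sextic over Q, so G = Gal(f/Q) is one of the 16 transitive subgroups 6T1, ..., 6T16 of S_6. The discriminant of f is -63822230816067, which is not a perfect square, so G is not contained in A_6. The transitive groups of degree 6 not contained in A_6 are: C_6 (6T1, order 6), S_3 (6T2, order 6), D_6 (6T3, order 12), C_3 x S_3 (6T5, order 18), A_4 x C_2 (6T6, order 24), S_4 (6T8, order 24), S_3 x S_3 (6T9, order 36), S_4 x C_2 (6T11, order 48), (S_3 x S_3) : C_2 (6T13, order 72), PGL(2,5) (6T14, order 120), S_6 (6T16, order 720). By Dedekind's theorem, for a prime p not dividing disc(f) the degrees of the irreducible factors of f mod p form the cycle type of an element of G. Factoring f modulo the 37 such primes p <= 173 (skipping 3, 19, 37, which divide the discriminant), each new pattern first appears at: mod 2: f = (x^6 + x^3 + 1), pattern 6; mod 7: f = (x^3 + x^2 + x + 2)(x^3 + x^2 + 3x + 1), pattern 3+3; mod 17: f = (x^2 + 11x + 16)(x^2 + 13x + 15)(x^2 + 15x + 13), pattern 2+2+2; mod 73: f = (x + 13)(x + 26)(x + 43)(x + 62)(x + 65)(x + 71), pattern 1+1+1+1+1+1. No other pattern occurs in this range, so the set of observed cycle types is {6, 3+3, 2+2+2, 1+1+1+1+1+1}. The candidates containing elements of all these cycle types are C_6 (6T1) of order 6, D_6 (6T3) of order 12, C_3 x S_3 (6T5) of order 18, A_4 x C_2 (6T6) of order 24, S_3 x S_3 (6T9) of order 36, S_4 x C_2 (6T11) of order 48, (S_3 x S_3) : C_2 (6T13) of order 72, PGL(2,5) (6T14) of order 120, S_6 (6T16) of order 720; the others are excluded. The observed types are precisely the cycle types that occur in C_6 (6T1). Each of the other remaining candidates has further cycle types, and by the Chebotarev density theorem the matching factorization patterns would occur for a proportion of primes equal to their share of the group: D_6 (6T3) additionally contains elements of type 2+2+1+1 (3 of its 12 elements, about 25% of primes); C_3 x S_3 (6T5) additionally contains elements of type 3+1+1+1 (4 of its 18 elements, about 22% of primes); A_4 x C_2 (6T6) additionally contains elements of type 2+2+1+1, 2+1+1+1+1 (6 of its 24 elements, about 25% of primes); S_3 x S_3 (6T9) additionally contains elements of type 3+1+1+1, 2+2+1+1 (13 of its 36 elements, about 36% of primes); S_4 x C_2 (6T11) additionally contains elements of type 4+2, 4+1+1, 2+2+1+1, 2+1+1+1+1 (24 of its 48 elements, about 50% of primes); (S_3 x S_3) : C_2 (6T13) additionally contains elements of type 4+2, 3+2+1, 3+1+1+1, 2+2+1+1, 2+1+1+1+1 (49 of its 72 elements, about 68% of primes); PGL(2,5) (6T14) additionally contains elements of type 5+1, 4+1+1, 2+2+1+1 (69 of its 120 elements, about 58% of primes); S_6 (6T16) additionally contains elements of type 5+1, 4+2, 4+1+1, 3+2+1, 3+1+1+1, 2+2+1+1, 2+1+1+1+1 (544 of its 720 elements, about 76% of primes). None of the 37 primes tested shows any such pattern (for each of these groups the chance of that is below 10^-4), which rules them out. Hence G = C_6 (6T1), of order 6.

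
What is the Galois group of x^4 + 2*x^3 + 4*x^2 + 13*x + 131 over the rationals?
The polynomial is an irreducible quartic over Q and its discriminant is 495510125, which is not a perfect square, so the Galois group is not contained in A_4. The resolvent cubic y^3 - 4*y^2 - 498*y + 1403 has exactly one rational root, so the Galois group is C_4 or D_4. The quartic becomes reducible over Q(sqrt(disc)), so the group is C_4.

C_4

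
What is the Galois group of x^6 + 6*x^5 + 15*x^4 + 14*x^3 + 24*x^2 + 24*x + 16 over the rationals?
S_3 (order 6)

The polynomial f is an irreducible sextic over Q, so G = Gal(f/Q) is one of the 16 transitive subgroups 6T1, ..., 6T16 of S_6. The discriminant of f is -1160950579200, which is not a perfect square, so G is not contained in A_6. The transitive groups of degree 6 not contained in A_6 are: C_6 (6T1, order 6), S_3 (6T2, order 6), D_6 (6T3, order 12), C_3 x S_3 (6T5, order 18), A_4 x C_2 (6T6, order 24), S_4 (6T8, order 24), S_3 x S_3 (6T9, order 36), S_4 x C_2 (6T11, order 48), (S_3 x S_3) : C_2 (6T13, order 72), PGL(2,5) (6T14, order 120), S_6 (6T16, order 720). By Dedekind's theorem, for a prime p not dividing disc(f) the degrees of the irreducible factors of f mod p form the cycle type of an element of G. Factoring f modulo the 23 such primes p <= 101 (skipping 2, 3, 5, which divide the discriminant), each new pattern first appears at: mod 7: f = (x^3 + 3x^2 + 2x + 2)(x^3 + 3x^2 + 4x + 1), pattern 3+3; mod 11: f = (x^2 + 4x + 8)(x^2 + 6x + 7)(x^2 + 7x + 5), pattern 2+2+2; mod 61: f = (x + 7)(x + 13)(x + 15)(x + 19)(x + 36)(x + 38), pattern 1+1+1+1+1+1. No other pattern occurs in this range, so the set of observed cycle types is {3+3, 2+2+2, 1+1+1+1+1+1}. The candidates containing elements of all these cycle types are C_6 (6T1) of order 6, S_3 (6T2) of order 6, D_6 (6T3) of order 12, C_3 x S_3 (6T5) of order 18, A_4 x C_2 (6T6) of order 24, S_4 (6T8) of order 24, S_3 x S_3 (6T9) of order 36, S_4 x C_2 (6T11) of order 48, (S_3 x S_3) : C_2 (6T13) of order 72, PGL(2,5) (6T14) of order 120, S_6 (6T16) of order 720; the others are excluded. The observed types are precisely the cycle types that occur in S_3 (6T2). Each of the other remaining candidates has further cycle types, and by the Chebotarev density theorem the matching factorization patterns would occur for a proportion of primes equal to their share of the group: C_6 (6T1) additionally contains elements of type 6 (2 of its 6 elements, about 33% of primes); D_6 (6T3) additionally contains elements of type 6, 2+2+1+1 (5 of its 12 elements, about 42% of primes); C_3 x S_3 (6T5) additionally contains elements of type 6, 3+1+1+1 (10 of its 18 elements, about 56% of primes); A_4 x C_2 (6T6) additionally contains elements of type 6, 2+2+1+1, 2+1+1+1+1 (14 of its 24 elements, about 58% of primes); S_4 (6T8) additionally contains elements of type 4+1+1, 2+2+1+1 (9 of its 24 elements, about 38% of primes); S_3 x S_3 (6T9) additionally contains elements of type 6, 3+1+1+1, 2+2+1+1 (25 of its 36 elements, about 69% of primes); S_4 x C_2 (6T11) additionally contains elements of type 6, 4+2, 4+1+1, 2+2+1+1, 2+1+1+1+1 (32 of its 48 elements, about 67% of primes); (S_3 x S_3) : C_2 (6T13) additionally contains elements of type 6, 4+2, 3+2+1, 3+1+1+1, 2+2+1+1, 2+1+1+1+1 (61 of its 72 elements, about 85% of primes); PGL(2,5) (6T14) additionally contains elements of type 6, 5+1, 4+1+1, 2+2+1+1 (89 of its 120 elements, about 74% of primes); S_6 (6T16) additionally contains elements of type 6, 5+1, 4+2, 4+1+1, 3+2+1, 3+1+1+1, 2+2+1+1, 2+1+1+1+1 (664 of its 720 elements, about 92% of primes). None of the 23 primes tested shows any such pattern (for each of these groups the chance of that is below 10^-4), which rules them out. Hence G = S_3 (6T2), of order 6.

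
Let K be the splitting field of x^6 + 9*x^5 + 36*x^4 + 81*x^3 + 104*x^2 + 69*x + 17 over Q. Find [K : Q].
24

The degree of the splitting field over Q equals the order of the Galois group, so first determine the group. The polynomial f is an irreducible sextic over Q, so G = Gal(f/Q) is one of the 16 transitive subgroups 6T1, ..., 6T16 of S_6. The discriminant of f is 810448, which is not a perfect square, so G is not contained in A_6. The transitive groups of degree 6 not contained in A_6 are: C_6 (6T1, order 6), S_3 (6T2, order 6), D_6 (6T3, order 12), C_3 x S_3 (6T5, order 18), A_4 x C_2 (6T6, order 24), S_4 (6T8, order 24), S_3 x S_3 (6T9, order 36), S_4 x C_2 (6T11, order 48), (S_3 x S_3) : C_2 (6T13, order 72), PGL(2,5) (6T14, order 120), S_6 (6T16, order 720). By Dedekind's theorem, for a prime p not dividing disc(f) the degrees of the irreducible factors of f mod p form the cycle type of an element of G. Factoring f modulo the 22 such primes p <= 89 (skipping 2, 37, which divide the discriminant), each new pattern first appears at: mod 3: f = (x^3 + x^2 + 2x + 1)(x^3 + 2x^2 + 2x + 2), pattern 3+3; mod 5: f = (x^2 + 2x + 4)(x^2 + 3x + 4)(x^2 + 4x + 2), pattern 2+2+2; mod 17: f = (x)(x + 3)(x^4 + 6x^3 + x^2 + 10x + 6), pattern 4+1+1; mod 67: f = (x + 6)(x + 64)(x^2 + 3x + 42)(x^2 + 3x + 52), pattern 2+2+1+1. No other pattern occurs in this range, so the set of observed cycle types is {3+3, 2+2+2, 4+1+1, 2+2+1+1}. The candidates containing elements of all these cycle types are S_4 (6T8) of order 24, S_4 x C_2 (6T11) of order 48, PGL(2,5) (6T14) of order 120, S_6 (6T16) of order 720; the others are excluded. The observed types are precisely the cycle types that occur in S_4 (6T8) (apart from the identity). Each of the other remaining candidates has further cycle types, and by the Chebotarev density theorem the matching factorization patterns would occur for a proportion of primes equal to their share of the group: S_4 x C_2 (6T11) additionally contains elements of type 6, 4+2, 2+1+1+1+1 (17 of its 48 elements, about 35% of primes); PGL(2,5) (6T14) additionally contains elements of type 6, 5+1 (44 of its 120 elements, about 37% of primes); S_6 (6T16) additionally contains elements of type 6, 5+1, 4+2, 3+2+1, 3+1+1+1, 2+1+1+1+1 (529 of its 720 elements, about 73% of primes). None of the 22 primes tested shows any such pattern (for each of these groups the chance of that is below 10^-4), which rules them out. Hence G = S_4 (6T8), of order 24. The Galois group S_4 (6T8) has order 24, so the splitting field has degree 24 over Q.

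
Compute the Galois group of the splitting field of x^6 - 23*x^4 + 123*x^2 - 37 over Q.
The polynomial f is an irreducible sextic over Q, so G = Gal(f/Q) is one of the 16 transitive subgroups 6T1, ..., 6T16 of S_6. The discriminant of f is 870211913777152, which is not a perfect square, so G is not contained in A_6. The transitive groups of degree 6 not contained in A_6 are: C_6 (6T1, order 6), S_3 (6T2, order 6), D_6 (6T3, order 12), C_3 x S_3 (6T5, order 18), A_4 x C_2 (6T6, order 24), S_4 (6T8, order 24), S_3 x S_3 (6T9, order 36), S_4 x C_2 (6T11, order 48), (S_3 x S_3) : C_2 (6T13, order 72), PGL(2,5) (6T14, order 120), S_6 (6T16, order 720). By Dedekind's theorem, for a prime p not dividing disc(f) the degrees of the irreducible factors of f mod p form the cycle type of an element of G. Factoring f modulo the 23 such primes p <= 97 (skipping 2, 37, which divide the discriminant), each new pattern first appears at: mod 3: f = (x^3 + x^2 + x + 2)(x^3 + 2x^2 + x + 1), pattern 3+3; mod 5: f = (x^2 + 3)(x^2 + 2x + 4)(x^2 + 3x + 4), pattern 2+2+2; mod 67: f = (x + 5)(x + 6)(x + 30)(x + 37)(x + 61)(x + 62), pattern 1+1+1+1+1+1. No other pattern occurs in this range, so the set of observed cycle types is {3+3, 2+2+2, 1+1+1+1+1+1}. The candidates containing elements of all these cycle types are C_6 (6T1) of order 6, S_3 (6T2) of order 6, D_6 (6T3) of order 12, C_3 x S_3 (6T5) of order 18, A_4 x C_2 (6T6) of order 24, S_4 (6T8) of order 24, S_3 x S_3 (6T9) of order 36, S_4 x C_2 (6T11) of order 48, (S_3 x S_3) : C_2 (6T13) of order 72, PGL(2,5) (6T14) of order 120, S_6 (6T16) of order 720; the others are excluded. The observed types are precisely the cycle types that occur in S_3 (6T2). Each of the other remaining candidates has further cycle types, and by the Chebotarev density theorem the matching factorization patterns would occur for a proportion of primes equal to their share of the group: C_6 (6T1) additionally contains elements of type 6 (2 of its 6 elements, about 33% of primes); D_6 (6T3) additionally contains elements of type 6, 2+2+1+1 (5 of its 12 elements, about 42% of primes); C_3 x S_3 (6T5) additionally contains elements of type 6, 3+1+1+1 (10 of its 18 elements, about 56% of primes); A_4 x C_2 (6T6) additionally contains elements of type 6, 2+2+1+1, 2+1+1+1+1 (14 of its 24 elements, about 58% of primes); S_4 (6T8) additionally contains elements of type 4+1+1, 2+2+1+1 (9 of its 24 elements, about 38% of primes); S_3 x S_3 (6T9) additionally contains elements of type 6, 3+1+1+1, 2+2+1+1 (25 of its 36 elements, about 69% of primes); S_4 x C_2 (6T11) additionally contains elements of type 6, 4+2, 4+1+1, 2+2+1+1, 2+1+1+1+1 (32 of its 48 elements, about 67% of primes); (S_3 x S_3) : C_2 (6T13) additionally contains elements of type 6, 4+2, 3+2+1, 3+1+1+1, 2+2+1+1, 2+1+1+1+1 (61 of its 72 elements, about 85% of primes); PGL(2,5) (6T14) additionally contains elements of type 6, 5+1, 4+1+1, 2+2+1+1 (89 of its 120 elements, about 74% of primes); S_6 (6T16) additionally contains elements of type 6, 5+1, 4+2, 4+1+1, 3+2+1, 3+1+1+1, 2+2+1+1, 2+1+1+1+1 (664 of its 720 elements, about 92% of primes). None of the 23 primes tested shows any such pattern (for each of these groups the chance of that is below 10^-4), which rules them out. Hence G = S_3 (6T2), of order 6.

S_3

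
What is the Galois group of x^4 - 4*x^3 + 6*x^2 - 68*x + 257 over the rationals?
A_4, the alternating group on 4 letters

The polynomial is an irreducible quartic over Q and its discriminant is 1358954496 = 36864^2, a perfect square, so the Galois group is contained in A_4. The resolvent cubic y^3 - 6*y^2 - 756*y - 2568 is irreducible over Q. An irreducible resolvent with square discriminant gives A_4.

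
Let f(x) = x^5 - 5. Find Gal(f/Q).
F_20 (order 20)

The polynomial f is an irreducible quintic over Q, so G = Gal(f/Q) is a transitive subgroup of S_5: one of C_5 (5T1, order 5), D_5 (5T2, order 10), F_20 (5T3, order 20), A_5 (5T4, order 60) or S_5 (5T5, order 120). The discriminant of f is 1953125, which is not a perfect square, so G is not contained in A_5. The transitive groups of degree 5 not contained in A_5 are: F_20 (5T3, order 20), S_5 (5T5, order 120). By Dedekind's theorem, for a prime p not dividing disc(f) the degrees of the irreducible factors of f mod p form the cycle type of an element of G. Factoring f modulo the 18 such primes p <= 67 (skipping 5, which divides the discriminant), each new pattern first appears at: mod 2: f = (x + 1)(x^4 + x^3 + x^2 + x + 1), pattern 4+1; mod 11: f = (x^5 + 6), pattern 5; mod 19: f = (x + 13)(x^2 + 11x + 17)(x^2 + 14x + 17), pattern 2+2+1; mod 31: f = (x + 3)(x + 6)(x + 12)(x + 17)(x + 24), pattern 1+1+1+1+1. No other pattern occurs in this range, so the set of observed cycle types is {4+1, 5, 2+2+1, 1+1+1+1+1}. The candidates containing elements of all these cycle types are F_20 (5T3) of order 20, S_5 (5T5) of order 120; the others are excluded. The observed types are precisely the cycle types that occur in F_20 (5T3). Each of the other remaining candidates has further cycle types, and by the Chebotarev density theorem the matching factorization patterns would occur for a proportion of primes equal to their share of the group: S_5 (5T5) additionally contains elements of type 3+2, 3+1+1, 2+1+1+1 (50 of its 120 elements, about 42% of primes). None of the 18 primes tested shows any such pattern (for each of these groups the chance of that is below 10^-4), which rules them out. Hence G = F_20 (5T3), of order 20.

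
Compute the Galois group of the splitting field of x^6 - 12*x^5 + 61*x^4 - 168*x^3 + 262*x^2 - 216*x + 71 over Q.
A_4 (also written A4)

The polynomial f is an irreducible sextic over Q, so G = Gal(f/Q) is one of the 16 transitive subgroups 6T1, ..., 6T16 of S_6. The discriminant of f is 153664 = 392^2, a perfect square, so G is contained in A_6. The transitive groups of degree 6 contained in A_6 are: A_4 (6T4, order 12), S_4 (6T7, order 24), (C_3 x C_3) : C_4 (6T10, order 36), PSL(2,5) (6T12, order 60), A_6 (6T15, order 360). By Dedekind's theorem, for a prime p not dividing disc(f) the degrees of the irreducible factors of f mod p form the cycle type of an element of G. Factoring f modulo the 33 such primes p <= 149 (skipping 2, 7, which divide the discriminant), each new pattern first appears at: mod 3: f = (x^3 + 2x + 1)(x^3 + 2x + 2), pattern 3+3; mod 13: f = (x + 4)(x + 5)(x^2 + 9x + 9)(x^2 + 9x + 10), pattern 2+2+1+1. No other pattern occurs in this range, so the set of observed cycle types is {3+3, 2+2+1+1}. The candidates containing elements of all these cycle types are A_4 (6T4) of order 12, S_4 (6T7) of order 24, (C_3 x C_3) : C_4 (6T10) of order 36, PSL(2,5) (6T12) of order 60, A_6 (6T15) of order 360; the others are excluded. The observed types are precisely the cycle types that occur in A_4 (6T4) (apart from the identity). Each of the other remaining candidates has further cycle types, and by the Chebotarev density theorem the matching factorization patterns would occur for a proportion of primes equal to their share of the group: S_4 (6T7) additionally contains elements of type 4+2 (6 of its 24 elements, about 25% of primes); (C_3 x C_3) : C_4 (6T10) additionally contains elements of type 4+2, 3+1+1+1 (22 of its 36 elements, about 61% of primes); PSL(2,5) (6T12) additionally contains elements of type 5+1 (24 of its 60 elements, about 40% of primes); A_6 (6T15) additionally contains elements of type 5+1, 4+2, 3+1+1+1 (274 of its 360 elements, about 76% of primes). None of the 33 primes tested shows any such pattern (for each of these groups the chance of that is below 10^-4), which rules them out. Hence G = A_4 (6T4), of order 12.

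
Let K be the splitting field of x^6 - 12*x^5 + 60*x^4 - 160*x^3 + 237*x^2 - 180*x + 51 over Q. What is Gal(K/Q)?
A_4

The polynomial f is an irreducible sextic over Q, so G = Gal(f/Q) is one of the 16 transitive subgroups 6T1, ..., 6T16 of S_6. The discriminant of f is 419904 = 648^2, a perfect square, so G is contained in A_6. The transitive groups of degree 6 contained in A_6 are: A_4 (6T4, order 12), S_4 (6T7, order 24), (C_3 x C_3) : C_4 (6T10, order 36), PSL(2,5) (6T12, order 60), A_6 (6T15, order 360). By Dedekind's theorem, for a prime p not dividing disc(f) the degrees of the irreducible factors of f mod p form the cycle type of an element of G. Factoring f modulo the 33 such primes p <= 149 (skipping 2, 3, which divide the discriminant), each new pattern first appears at: mod 5: f = (x^3 + x + 1)(x^3 + 3x^2 + 4x + 1), pattern 3+3; mod 17: f = (x)(x + 13)(x^2 + 13x + 1)(x^2 + 13x + 11), pattern 2+2+1+1; mod 71: f = (x + 2)(x + 3)(x + 30)(x + 37)(x + 64)(x + 65), pattern 1+1+1+1+1+1. No other pattern occurs in this range, so the set of observed cycle types is {3+3, 2+2+1+1, 1+1+1+1+1+1}. The candidates containing elements of all these cycle types are A_4 (6T4) of order 12, S_4 (6T7) of order 24, (C_3 x C_3) : C_4 (6T10) of order 36, PSL(2,5) (6T12) of order 60, A_6 (6T15) of order 360; the others are excluded. The observed types are precisely the cycle types that occur in A_4 (6T4). Each of the other remaining candidates has further cycle types, and by the Chebotarev density theorem the matching factorization patterns would occur for a proportion of primes equal to their share of the group: S_4 (6T7) additionally contains elements of type 4+2 (6 of its 24 elements, about 25% of primes); (C_3 x C_3) : C_4 (6T10) additionally contains elements of type 4+2, 3+1+1+1 (22 of its 36 elements, about 61% of primes); PSL(2,5) (6T12) additionally contains elements of type 5+1 (24 of its 60 elements, about 40% of primes); A_6 (6T15) additionally contains elements of type 5+1, 4+2, 3+1+1+1 (274 of its 360 elements, about 76% of primes). None of the 33 primes tested shows any such pattern (for each of these groups the chance of that is below 10^-4), which rules them out. Hence G = A_4 (6T4), of order 12.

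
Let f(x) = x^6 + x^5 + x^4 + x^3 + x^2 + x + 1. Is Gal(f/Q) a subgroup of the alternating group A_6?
The polynomial is irreducible of degree 6 over Q. Its discriminant is -16807, which is not a perfect square. A Galois group lies in the alternating group exactly when the discriminant is a square in Q, so the Galois group (C_6) is not contained in A_6.

No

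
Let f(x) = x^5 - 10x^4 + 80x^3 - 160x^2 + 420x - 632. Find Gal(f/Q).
The polynomial f is an irreducible quintic over Q, so G = Gal(f/Q) is a transitive subgroup of S_5: one of C_5 (5T1, order 5), D_5 (5T2, order 10), F_20 (5T3, order 20), A_5 (5T4, order 60) or S_5 (5T5, order 120). The discriminant of f is 9333105664000000 = 96608000^2, a perfect square, so G is contained in A_5. The transitive groups of degree 5 contained in A_5 are: C_5 (5T1, order 5), D_5 (5T2, order 10), A_5 (5T4, order 60). By Dedekind's theorem, for a prime p not dividing disc(f) the degrees of the irreducible factors of f mod p form the cycle type of an element of G. Factoring f modulo the 2 such primes p <= 7 (skipping 2, 5, which divide the discriminant), each new pattern first appears at: mod 3: f = (x^5 + 2x^4 + 2x^3 + 2x^2 + 1), pattern 5; mod 7: f = (x + 3)(x + 6)(x^3 + 2x^2 + 2x + 3), pattern 3+1+1. No other pattern occurs in this range, so the set of observed cycle types is {5, 3+1+1}. Among the candidates above, the only group containing elements of all these cycle types is A_5 (5T4) — each of C_5 (5T1), D_5 (5T2) lacks at least one of them. Hence G = A_5 (5T4), of order 60.

A_5 (also written A5)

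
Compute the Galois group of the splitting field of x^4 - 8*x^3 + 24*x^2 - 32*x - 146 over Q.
The polynomial is an irreducible quartic over Q and its discriminant is -1088391168, which is not a perfect square, so the Galois group is not contained in A_4. The resolvent cubic y^3 - 24*y^2 + 840*y - 5696 has exactly one rational root, so the Galois group is C_4 or D_4. The quartic remains irreducible over Q(sqrt(disc)), so the group is D_4.

4T3: D_4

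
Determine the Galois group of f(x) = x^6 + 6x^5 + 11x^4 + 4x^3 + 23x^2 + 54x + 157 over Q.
S_4, S_4(6c), the S_4-action on 6 points not in A_6

The polynomial f is an irreducible sextic over Q, so G = Gal(f/Q) is one of the 16 transitive subgroups 6T1, ..., 6T16 of S_6. The discriminant of f is -5497558138880000, which is not a perfect square, so G is not contained in A_6. The transitive groups of degree 6 not contained in A_6 are: C_6 (6T1, order 6), S_3 (6T2, order 6), D_6 (6T3, order 12), C_3 x S_3 (6T5, order 18), A_4 x C_2 (6T6, order 24), S_4 (6T8, order 24), S_3 x S_3 (6T9, order 36), S_4 x C_2 (6T11, order 48), (S_3 x S_3) : C_2 (6T13, order 72), PGL(2,5) (6T14, order 120), S_6 (6T16, order 720). By Dedekind's theorem, for a prime p not dividing disc(f) the degrees of the irreducible factors of f mod p form the cycle type of an element of G. Factoring f modulo the 22 such primes p <= 89 (skipping 2, 5, which divide the discriminant), each new pattern first appears at: mod 3: f = (x^3 + x^2 + 2x + 1)(x^3 + 2x^2 + x + 1), pattern 3+3; mod 7: f = (x^2 + 2)(x^2 + 2x + 2)(x^2 + 4x + 6), pattern 2+2+2; mod 13: f = (x + 6)(x + 9)(x^4 + 4x^3 + x^2 + 7x + 7), pattern 4+1+1; mod 43: f = (x + 20)(x + 25)(x^2 + 2x + 17)(x^2 + 2x + 41), pattern 2+2+1+1. No other pattern occurs in this range, so the set of observed cycle types is {3+3, 2+2+2, 4+1+1, 2+2+1+1}. The candidates containing elements of all these cycle types are S_4 (6T8) of order 24, S_4 x C_2 (6T11) of order 48, PGL(2,5) (6T14) of order 120, S_6 (6T16) of order 720; the others are excluded. The observed types are precisely the cycle types that occur in S_4 (6T8) (apart from the identity). Each of the other remaining candidates has further cycle types, and by the Chebotarev density theorem the matching factorization patterns would occur for a proportion of primes equal to their share of the group: S_4 x C_2 (6T11) additionally contains elements of type 6, 4+2, 2+1+1+1+1 (17 of its 48 elements, about 35% of primes); PGL(2,5) (6T14) additionally contains elements of type 6, 5+1 (44 of its 120 elements, about 37% of primes); S_6 (6T16) additionally contains elements of type 6, 5+1, 4+2, 3+2+1, 3+1+1+1, 2+1+1+1+1 (529 of its 720 elements, about 73% of primes). None of the 22 primes tested shows any such pattern (for each of these groups the chance of that is below 10^-4), which rules them out. Hence G = S_4 (6T8), of order 24.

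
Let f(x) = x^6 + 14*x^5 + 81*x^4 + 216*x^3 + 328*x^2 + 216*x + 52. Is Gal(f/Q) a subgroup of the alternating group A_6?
No

The polynomial is irreducible of degree 6 over Q. Its discriminant is -1080641454080000, which is not a perfect square. A Galois group lies in the alternating group exactly when the discriminant is a square in Q, so the Galois group (S_4) is not contained in A_6.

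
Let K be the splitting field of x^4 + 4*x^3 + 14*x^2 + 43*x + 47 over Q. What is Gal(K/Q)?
S_4 (also written S4)

The polynomial is an irreducible quartic over Q and its discriminant is 505861, which is not a perfect square, so the Galois group is not contained in A_4. The resolvent cubic y^3 - 14*y^2 - 16*y + 31 is irreducible over Q. An irreducible resolvent with non-square discriminant gives S_4.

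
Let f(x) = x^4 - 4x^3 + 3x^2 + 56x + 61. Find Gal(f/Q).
V_4

The polynomial is an irreducible quartic over Q and its discriminant is 17740944 = 4212^2, a perfect square, so the Galois group is contained in A_4. The resolvent cubic y^3 - 3*y^2 - 468*y - 3380 splits completely over Q, which gives the Klein four-group V_4.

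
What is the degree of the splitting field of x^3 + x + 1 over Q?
6

The degree of the splitting field over Q equals the order of the Galois group, so first determine the group. The polynomial is an irreducible cubic over Q and its discriminant is -31, which is not a perfect square. For an irreducible cubic, a non-square discriminant gives Galois group S_3. The Galois group S_3 (3T2) has order 6, so the splitting field has degree 6 over Q.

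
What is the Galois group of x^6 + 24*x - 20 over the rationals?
A_6 (order 360)

The polynomial f is an irreducible sextic over Q, so G = Gal(f/Q) is one of the 16 transitive subgroups 6T1, ..., 6T16 of S_6. The discriminant of f is 746496000000 = 864000^2, a perfect square, so G is contained in A_6. The transitive groups of degree 6 contained in A_6 are: A_4 (6T4, order 12), S_4 (6T7, order 24), (C_3 x C_3) : C_4 (6T10, order 36), PSL(2,5) (6T12, order 60), A_6 (6T15, order 360). By Dedekind's theorem, for a prime p not dividing disc(f) the degrees of the irreducible factors of f mod p form the cycle type of an element of G. Factoring f modulo the 6 such primes p <= 23 (skipping 2, 3, 5, which divide the discriminant), each new pattern first appears at: mod 7: f = (x + 3)(x^5 + 4x^4 + 2x^3 + x^2 + 4x + 5), pattern 5+1; mod 23: f = (x + 7)(x + 12)(x + 21)(x^3 + 6x^2 + 13x + 16), pattern 3+1+1+1. No other pattern occurs in this range, so the set of observed cycle types is {5+1, 3+1+1+1}. Among the candidates above, the only group containing elements of all these cycle types is A_6 (6T15) — each of A_4 (6T4), S_4 (6T7), (C_3 x C_3) : C_4 (6T10), PSL(2,5) (6T12) lacks at least one of them. Hence G = A_6 (6T15), of order 360.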